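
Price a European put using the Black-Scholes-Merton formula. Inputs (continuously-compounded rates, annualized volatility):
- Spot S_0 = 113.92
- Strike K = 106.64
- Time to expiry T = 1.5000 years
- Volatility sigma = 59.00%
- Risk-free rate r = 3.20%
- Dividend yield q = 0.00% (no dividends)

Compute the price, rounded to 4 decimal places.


Answer: Price = 24.6300

Derivation:
d1 = (ln(S/K) + (r - q + 0.5*sigma^2) * T) / (sigma * sqrt(T)) = 0.51911576
d2 = d1 - sigma * sqrt(T) = -0.20348372
exp(-rT) = 0.95313379; exp(-qT) = 1.00000000
P = K * exp(-rT) * N(-d2) - S_0 * exp(-qT) * N(-d1)
N(-d1) = 0.30184001; N(-d2) = 0.58062152
P = 106.6400 * 0.95313379 * 0.58062152 - 113.9200 * 1.00000000 * 0.30184001 = 24.6300


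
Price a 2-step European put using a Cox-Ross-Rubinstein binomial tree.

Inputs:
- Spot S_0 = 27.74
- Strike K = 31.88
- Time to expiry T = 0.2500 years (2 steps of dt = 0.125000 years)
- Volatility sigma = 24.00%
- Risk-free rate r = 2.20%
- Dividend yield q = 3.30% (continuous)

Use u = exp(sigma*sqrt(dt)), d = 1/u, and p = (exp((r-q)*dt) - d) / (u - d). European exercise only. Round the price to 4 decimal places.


Answer: Price = V(0,0) = 4.4114

Derivation:
dt = T/N = 0.125000
u = exp(sigma*sqrt(dt)) = 1.088557; d = 1/u = 0.918647
p = (exp((r-q)*dt) - d) / (u - d) = 0.470713
Discount per step: exp(-r*dt) = 0.997254
Stock lattice S(k, i) with i counting down-moves:
  k=0: S(0,0) = 27.7400
  k=1: S(1,0) = 30.1966; S(1,1) = 25.4833
  k=2: S(2,0) = 32.8707; S(2,1) = 27.7400; S(2,2) = 23.4102
Terminal payoffs V(N, i) = max(K - S_T, 0):
  V(2,0) = 0.000000; V(2,1) = 4.140000; V(2,2) = 8.469848
Backward induction: V(k, i) = exp(-r*dt) * [p * V(k+1, i) + (1-p) * V(k+1, i+1)].
  V(1,0) = exp(-r*dt) * [p*0.000000 + (1-p)*4.140000] = 2.185232
  V(1,1) = exp(-r*dt) * [p*4.140000 + (1-p)*8.469848] = 6.414071
  V(0,0) = exp(-r*dt) * [p*2.185232 + (1-p)*6.414071] = 4.411356


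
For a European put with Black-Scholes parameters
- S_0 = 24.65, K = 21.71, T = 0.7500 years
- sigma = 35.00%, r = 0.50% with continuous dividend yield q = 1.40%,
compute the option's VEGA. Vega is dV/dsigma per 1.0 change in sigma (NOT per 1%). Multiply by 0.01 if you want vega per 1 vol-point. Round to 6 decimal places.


d1 = 0.5482894806; d2 = 0.2451805893
phi(d1) = 0.3432661413; exp(-qT) = 0.9895549326; exp(-rT) = 0.9962570225
Vega = S * exp(-qT) * phi(d1) * sqrt(T) = 24.6500 * 0.9895549326 * 0.3432661413 * 0.8660254038 = 7.251343

Answer: Vega = 7.251343


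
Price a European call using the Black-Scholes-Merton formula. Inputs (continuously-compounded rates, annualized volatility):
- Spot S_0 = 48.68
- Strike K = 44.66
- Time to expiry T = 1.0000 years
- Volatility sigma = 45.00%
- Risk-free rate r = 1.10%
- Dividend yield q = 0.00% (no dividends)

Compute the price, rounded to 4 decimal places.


Answer: Price = 10.7076

Derivation:
d1 = (ln(S/K) + (r - q + 0.5*sigma^2) * T) / (sigma * sqrt(T)) = 0.44097783
d2 = d1 - sigma * sqrt(T) = -0.00902217
exp(-rT) = 0.98906028; exp(-qT) = 1.00000000
C = S_0 * exp(-qT) * N(d1) - K * exp(-rT) * N(d2)
N(d1) = 0.67038548; N(d2) = 0.49640072
C = 48.6800 * 1.00000000 * 0.67038548 - 44.6600 * 0.98906028 * 0.49640072 = 10.7076


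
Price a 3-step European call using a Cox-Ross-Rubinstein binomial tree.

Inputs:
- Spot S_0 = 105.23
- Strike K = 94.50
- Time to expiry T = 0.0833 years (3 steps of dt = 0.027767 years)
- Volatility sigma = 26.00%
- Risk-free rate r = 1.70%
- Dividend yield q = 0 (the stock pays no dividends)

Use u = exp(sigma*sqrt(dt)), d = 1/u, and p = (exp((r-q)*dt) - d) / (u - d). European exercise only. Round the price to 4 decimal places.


Answer: Price = V(0,0) = 11.1338

Derivation:
dt = T/N = 0.027767
u = exp(sigma*sqrt(dt)) = 1.044277; d = 1/u = 0.957600
p = (exp((r-q)*dt) - d) / (u - d) = 0.494618
Discount per step: exp(-r*dt) = 0.999528
Stock lattice S(k, i) with i counting down-moves:
  k=0: S(0,0) = 105.2300
  k=1: S(1,0) = 109.8893; S(1,1) = 100.7683
  k=2: S(2,0) = 114.7548; S(2,1) = 105.2300; S(2,2) = 96.4958
  k=3: S(3,0) = 119.8358; S(3,1) = 109.8893; S(3,2) = 100.7683; S(3,3) = 92.4044
Terminal payoffs V(N, i) = max(S_T - K, 0):
  V(3,0) = 25.335795; V(3,1) = 15.389256; V(3,2) = 6.268294; V(3,3) = 0.000000
Backward induction: V(k, i) = exp(-r*dt) * [p * V(k+1, i) + (1-p) * V(k+1, i+1)].
  V(2,0) = exp(-r*dt) * [p*25.335795 + (1-p)*15.389256] = 20.299406
  V(2,1) = exp(-r*dt) * [p*15.389256 + (1-p)*6.268294] = 10.774597
  V(2,2) = exp(-r*dt) * [p*6.268294 + (1-p)*0.000000] = 3.098946
  V(1,0) = exp(-r*dt) * [p*20.299406 + (1-p)*10.774597] = 15.478428
  V(1,1) = exp(-r*dt) * [p*10.774597 + (1-p)*3.098946] = 6.892205
  V(0,0) = exp(-r*dt) * [p*15.478428 + (1-p)*6.892205] = 11.133847


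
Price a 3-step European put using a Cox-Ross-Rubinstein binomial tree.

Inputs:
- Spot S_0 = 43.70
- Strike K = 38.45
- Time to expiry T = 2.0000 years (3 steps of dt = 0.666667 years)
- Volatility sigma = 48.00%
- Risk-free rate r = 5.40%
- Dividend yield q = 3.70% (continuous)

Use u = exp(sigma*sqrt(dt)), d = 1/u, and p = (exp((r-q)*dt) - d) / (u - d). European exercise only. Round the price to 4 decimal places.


Answer: Price = V(0,0) = 7.8334

Derivation:
dt = T/N = 0.666667
u = exp(sigma*sqrt(dt)) = 1.479817; d = 1/u = 0.675759
p = (exp((r-q)*dt) - d) / (u - d) = 0.417431
Discount per step: exp(-r*dt) = 0.964640
Stock lattice S(k, i) with i counting down-moves:
  k=0: S(0,0) = 43.7000
  k=1: S(1,0) = 64.6680; S(1,1) = 29.5307
  k=2: S(2,0) = 95.6968; S(2,1) = 43.7000; S(2,2) = 19.9556
  k=3: S(3,0) = 141.6137; S(3,1) = 64.6680; S(3,2) = 29.5307; S(3,3) = 13.4852
Terminal payoffs V(N, i) = max(K - S_T, 0):
  V(3,0) = 0.000000; V(3,1) = 0.000000; V(3,2) = 8.919319; V(3,3) = 24.964797
Backward induction: V(k, i) = exp(-r*dt) * [p * V(k+1, i) + (1-p) * V(k+1, i+1)].
  V(2,0) = exp(-r*dt) * [p*0.000000 + (1-p)*0.000000] = 0.000000
  V(2,1) = exp(-r*dt) * [p*0.000000 + (1-p)*8.919319] = 5.012386
  V(2,2) = exp(-r*dt) * [p*8.919319 + (1-p)*24.964797] = 17.621005
  V(1,0) = exp(-r*dt) * [p*0.000000 + (1-p)*5.012386] = 2.816809
  V(1,1) = exp(-r*dt) * [p*5.012386 + (1-p)*17.621005] = 11.920810
  V(0,0) = exp(-r*dt) * [p*2.816809 + (1-p)*11.920810] = 7.833379


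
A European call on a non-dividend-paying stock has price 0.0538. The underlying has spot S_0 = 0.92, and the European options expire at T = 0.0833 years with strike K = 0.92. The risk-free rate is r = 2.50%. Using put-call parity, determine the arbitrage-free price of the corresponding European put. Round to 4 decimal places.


Put-call parity: C - P = S_0 * exp(-qT) - K * exp(-rT).
S_0 * exp(-qT) = 0.9200 * 1.00000000 = 0.92000000
K * exp(-rT) = 0.9200 * 0.99791967 = 0.91808609
P = C - S*exp(-qT) + K*exp(-rT)
P = 0.0538 - 0.92000000 + 0.91808609 = 0.0519

Answer: Put price = 0.0519


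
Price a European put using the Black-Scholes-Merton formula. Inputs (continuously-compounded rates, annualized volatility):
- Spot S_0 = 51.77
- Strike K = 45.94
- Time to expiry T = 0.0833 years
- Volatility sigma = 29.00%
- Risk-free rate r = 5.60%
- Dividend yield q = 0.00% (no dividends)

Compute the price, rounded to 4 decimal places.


Answer: Price = 0.1239

Derivation:
d1 = (ln(S/K) + (r - q + 0.5*sigma^2) * T) / (sigma * sqrt(T)) = 1.52501381
d2 = d1 - sigma * sqrt(T) = 1.44131477
exp(-rT) = 0.99534606; exp(-qT) = 1.00000000
P = K * exp(-rT) * N(-d2) - S_0 * exp(-qT) * N(-d1)
N(-d1) = 0.06362783; N(-d2) = 0.07474789
P = 45.9400 * 0.99534606 * 0.07474789 - 51.7700 * 1.00000000 * 0.06362783 = 0.1239


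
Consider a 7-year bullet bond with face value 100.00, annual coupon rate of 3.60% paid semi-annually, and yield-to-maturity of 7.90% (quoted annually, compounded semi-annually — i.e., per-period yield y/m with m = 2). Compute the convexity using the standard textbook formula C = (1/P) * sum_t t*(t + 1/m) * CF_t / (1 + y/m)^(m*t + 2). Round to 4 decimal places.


Answer: Convexity = 40.5910

Derivation:
Coupon per period c = face * coupon_rate / m = 1.800000
Periods per year m = 2; per-period yield y/m = 0.039500
Number of cashflows N = 14
Cashflows (t years, CF_t, discount factor 1/(1+y/m)^(m*t), PV):
  t = 0.5000: CF_t = 1.800000, DF = 0.962001, PV = 1.731602
  t = 1.0000: CF_t = 1.800000, DF = 0.925446, PV = 1.665803
  t = 1.5000: CF_t = 1.800000, DF = 0.890280, PV = 1.602504
  t = 2.0000: CF_t = 1.800000, DF = 0.856450, PV = 1.541610
  t = 2.5000: CF_t = 1.800000, DF = 0.823906, PV = 1.483030
  t = 3.0000: CF_t = 1.800000, DF = 0.792598, PV = 1.426677
  t = 3.5000: CF_t = 1.800000, DF = 0.762480, PV = 1.372464
  t = 4.0000: CF_t = 1.800000, DF = 0.733507, PV = 1.320312
  t = 4.5000: CF_t = 1.800000, DF = 0.705634, PV = 1.270141
  t = 5.0000: CF_t = 1.800000, DF = 0.678821, PV = 1.221877
  t = 5.5000: CF_t = 1.800000, DF = 0.653026, PV = 1.175447
  t = 6.0000: CF_t = 1.800000, DF = 0.628212, PV = 1.130781
  t = 6.5000: CF_t = 1.800000, DF = 0.604340, PV = 1.087813
  t = 7.0000: CF_t = 101.800000, DF = 0.581376, PV = 59.184075
Price P = sum_t PV_t = 77.214136
Convexity numerator sum_t t*(t + 1/m) * CF_t / (1+y/m)^(m*t + 2):
  t = 0.5000: term = 0.801252
  t = 1.0000: term = 2.312415
  t = 1.5000: term = 4.449091
  t = 2.0000: term = 7.133383
  t = 2.5000: term = 10.293482
  t = 3.0000: term = 13.863276
  t = 3.5000: term = 17.781979
  t = 4.0000: term = 21.993790
  t = 4.5000: term = 26.447559
  t = 5.0000: term = 31.096483
  t = 5.5000: term = 35.897816
  t = 6.0000: term = 40.812594
  t = 6.5000: term = 45.805381
  t = 7.0000: term = 2875.511989
Convexity = (1/P) * sum = 3134.200490 / 77.214136 = 40.591019


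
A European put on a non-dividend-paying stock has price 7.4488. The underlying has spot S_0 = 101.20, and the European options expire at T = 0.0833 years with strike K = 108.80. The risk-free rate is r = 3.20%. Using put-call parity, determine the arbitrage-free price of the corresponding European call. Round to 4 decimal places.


Put-call parity: C - P = S_0 * exp(-qT) - K * exp(-rT).
S_0 * exp(-qT) = 101.2000 * 1.00000000 = 101.20000000
K * exp(-rT) = 108.8000 * 0.99733795 = 108.51036891
C = P + S*exp(-qT) - K*exp(-rT)
C = 7.4488 + 101.20000000 - 108.51036891 = 0.1384

Answer: Call price = 0.1384


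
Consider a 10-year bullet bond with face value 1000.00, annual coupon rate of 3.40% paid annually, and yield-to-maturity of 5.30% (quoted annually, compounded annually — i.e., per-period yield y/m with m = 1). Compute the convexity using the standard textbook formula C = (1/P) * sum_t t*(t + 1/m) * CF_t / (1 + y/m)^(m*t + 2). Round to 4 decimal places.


Answer: Convexity = 79.8305

Derivation:
Coupon per period c = face * coupon_rate / m = 34.000000
Periods per year m = 1; per-period yield y/m = 0.053000
Number of cashflows N = 10
Cashflows (t years, CF_t, discount factor 1/(1+y/m)^(m*t), PV):
  t = 1.0000: CF_t = 34.000000, DF = 0.949668, PV = 32.288699
  t = 2.0000: CF_t = 34.000000, DF = 0.901869, PV = 30.663532
  t = 3.0000: CF_t = 34.000000, DF = 0.856475, PV = 29.120163
  t = 4.0000: CF_t = 34.000000, DF = 0.813367, PV = 27.654476
  t = 5.0000: CF_t = 34.000000, DF = 0.772428, PV = 26.262560
  t = 6.0000: CF_t = 34.000000, DF = 0.733550, PV = 24.940703
  t = 7.0000: CF_t = 34.000000, DF = 0.696629, PV = 23.685378
  t = 8.0000: CF_t = 34.000000, DF = 0.661566, PV = 22.493236
  t = 9.0000: CF_t = 34.000000, DF = 0.628268, PV = 21.361098
  t = 10.0000: CF_t = 1034.000000, DF = 0.596645, PV = 616.931332
Price P = sum_t PV_t = 855.401177
Convexity numerator sum_t t*(t + 1/m) * CF_t / (1+y/m)^(m*t + 2):
  t = 1.0000: term = 58.240326
  t = 2.0000: term = 165.926855
  t = 3.0000: term = 315.150723
  t = 4.0000: term = 498.814059
  t = 5.0000: term = 710.561338
  t = 6.0000: term = 944.715929
  t = 7.0000: term = 1196.221499
  t = 8.0000: term = 1460.587911
  t = 9.0000: term = 1733.841299
  t = 10.0000: term = 61203.008332
Convexity = (1/P) * sum = 68287.068270 / 855.401177 = 79.830459


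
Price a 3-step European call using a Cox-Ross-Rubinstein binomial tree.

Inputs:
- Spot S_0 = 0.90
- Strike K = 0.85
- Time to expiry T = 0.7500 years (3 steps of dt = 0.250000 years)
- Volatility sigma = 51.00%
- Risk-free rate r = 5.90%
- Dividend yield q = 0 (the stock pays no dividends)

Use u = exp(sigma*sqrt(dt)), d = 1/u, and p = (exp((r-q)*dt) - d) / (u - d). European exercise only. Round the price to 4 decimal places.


Answer: Price = V(0,0) = 0.2081

Derivation:
dt = T/N = 0.250000
u = exp(sigma*sqrt(dt)) = 1.290462; d = 1/u = 0.774916
p = (exp((r-q)*dt) - d) / (u - d) = 0.465416
Discount per step: exp(-r*dt) = 0.985358
Stock lattice S(k, i) with i counting down-moves:
  k=0: S(0,0) = 0.9000
  k=1: S(1,0) = 1.1614; S(1,1) = 0.6974
  k=2: S(2,0) = 1.4988; S(2,1) = 0.9000; S(2,2) = 0.5404
  k=3: S(3,0) = 1.9341; S(3,1) = 1.1614; S(3,2) = 0.6974; S(3,3) = 0.4188
Terminal payoffs V(N, i) = max(S_T - K, 0):
  V(3,0) = 1.084095; V(3,1) = 0.311415; V(3,2) = 0.000000; V(3,3) = 0.000000
Backward induction: V(k, i) = exp(-r*dt) * [p * V(k+1, i) + (1-p) * V(k+1, i+1)].
  V(2,0) = exp(-r*dt) * [p*1.084095 + (1-p)*0.311415] = 0.661208
  V(2,1) = exp(-r*dt) * [p*0.311415 + (1-p)*0.000000] = 0.142816
  V(2,2) = exp(-r*dt) * [p*0.000000 + (1-p)*0.000000] = 0.000000
  V(1,0) = exp(-r*dt) * [p*0.661208 + (1-p)*0.142816] = 0.378460
  V(1,1) = exp(-r*dt) * [p*0.142816 + (1-p)*0.000000] = 0.065495
  V(0,0) = exp(-r*dt) * [p*0.378460 + (1-p)*0.065495] = 0.208062


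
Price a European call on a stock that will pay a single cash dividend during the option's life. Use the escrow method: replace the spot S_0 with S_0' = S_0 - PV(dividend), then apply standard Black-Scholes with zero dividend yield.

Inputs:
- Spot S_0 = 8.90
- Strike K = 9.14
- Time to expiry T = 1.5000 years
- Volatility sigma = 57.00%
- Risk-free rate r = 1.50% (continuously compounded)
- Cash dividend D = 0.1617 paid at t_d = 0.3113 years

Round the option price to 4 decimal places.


Answer: Price = 2.3147

Derivation:
PV(D) = D * exp(-r * t_d) = 0.1617 * 0.99534139 = 0.16094670
S_0' = S_0 - PV(D) = 8.9000 - 0.16094670 = 8.73905330
d1 = (ln(S_0'/K) + (r + sigma^2/2)*T) / (sigma*sqrt(T)) = 0.31702482
d2 = d1 - sigma*sqrt(T) = -0.38107975
exp(-rT) = 0.97775124
N(d1) = 0.62438762; N(d2) = 0.35157204
C = S_0' * N(d1) - K * exp(-rT) * N(d2) = 8.73905330 * 0.62438762 - 9.1400 * 0.97775124 * 0.35157204 = 2.3147


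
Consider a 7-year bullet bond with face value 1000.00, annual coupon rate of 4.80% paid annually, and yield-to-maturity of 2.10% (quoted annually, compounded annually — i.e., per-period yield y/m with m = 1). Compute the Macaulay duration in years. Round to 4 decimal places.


Coupon per period c = face * coupon_rate / m = 48.000000
Periods per year m = 1; per-period yield y/m = 0.021000
Number of cashflows N = 7
Cashflows (t years, CF_t, discount factor 1/(1+y/m)^(m*t), PV):
  t = 1.0000: CF_t = 48.000000, DF = 0.979432, PV = 47.012733
  t = 2.0000: CF_t = 48.000000, DF = 0.959287, PV = 46.045771
  t = 3.0000: CF_t = 48.000000, DF = 0.939556, PV = 45.098699
  t = 4.0000: CF_t = 48.000000, DF = 0.920231, PV = 44.171106
  t = 5.0000: CF_t = 48.000000, DF = 0.901304, PV = 43.262591
  t = 6.0000: CF_t = 48.000000, DF = 0.882766, PV = 42.372763
  t = 7.0000: CF_t = 1048.000000, DF = 0.864609, PV = 906.110344
Price P = sum_t PV_t = 1174.074006
Macaulay numerator sum_t t * PV_t:
  t * PV_t at t = 1.0000: 47.012733
  t * PV_t at t = 2.0000: 92.091543
  t * PV_t at t = 3.0000: 135.296096
  t * PV_t at t = 4.0000: 176.684422
  t * PV_t at t = 5.0000: 216.312956
  t * PV_t at t = 6.0000: 254.236579
  t * PV_t at t = 7.0000: 6342.772405
Macaulay duration D = (sum_t t * PV_t) / P = 7264.406733 / 1174.074006 = 6.187350

Answer: Macaulay duration = 6.1873 years


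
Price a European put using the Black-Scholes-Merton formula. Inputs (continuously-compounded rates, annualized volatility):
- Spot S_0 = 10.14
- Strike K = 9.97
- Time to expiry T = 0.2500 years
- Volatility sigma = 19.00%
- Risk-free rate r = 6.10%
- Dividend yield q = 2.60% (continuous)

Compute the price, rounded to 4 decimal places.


Answer: Price = 0.2629

Derivation:
d1 = (ln(S/K) + (r - q + 0.5*sigma^2) * T) / (sigma * sqrt(T)) = 0.31757804
d2 = d1 - sigma * sqrt(T) = 0.22257804
exp(-rT) = 0.98486569; exp(-qT) = 0.99352108
P = K * exp(-rT) * N(-d2) - S_0 * exp(-qT) * N(-d1)
N(-d1) = 0.37540252; N(-d2) = 0.41193196
P = 9.9700 * 0.98486569 * 0.41193196 - 10.1400 * 0.99352108 * 0.37540252 = 0.2629


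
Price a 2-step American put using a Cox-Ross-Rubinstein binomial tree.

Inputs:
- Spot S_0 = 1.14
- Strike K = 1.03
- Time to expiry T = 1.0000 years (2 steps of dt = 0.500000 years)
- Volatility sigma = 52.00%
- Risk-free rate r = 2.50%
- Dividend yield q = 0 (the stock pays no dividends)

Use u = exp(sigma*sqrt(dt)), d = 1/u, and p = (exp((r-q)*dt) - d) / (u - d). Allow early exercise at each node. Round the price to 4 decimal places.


Answer: Price = V(0,0) = 0.1555

Derivation:
dt = T/N = 0.500000
u = exp(sigma*sqrt(dt)) = 1.444402; d = 1/u = 0.692328
p = (exp((r-q)*dt) - d) / (u - d) = 0.425823
Discount per step: exp(-r*dt) = 0.987578
Stock lattice S(k, i) with i counting down-moves:
  k=0: S(0,0) = 1.1400
  k=1: S(1,0) = 1.6466; S(1,1) = 0.7893
  k=2: S(2,0) = 2.3784; S(2,1) = 1.1400; S(2,2) = 0.5464
Terminal payoffs V(N, i) = max(K - S_T, 0):
  V(2,0) = 0.000000; V(2,1) = 0.000000; V(2,2) = 0.483577
Backward induction: V(k, i) = exp(-r*dt) * [p * V(k+1, i) + (1-p) * V(k+1, i+1)]; then take max(V_cont, immediate exercise) for American.
  V(1,0) = exp(-r*dt) * [p*0.000000 + (1-p)*0.000000] = 0.000000; exercise = 0.000000; V(1,0) = max -> 0.000000
  V(1,1) = exp(-r*dt) * [p*0.000000 + (1-p)*0.483577] = 0.274210; exercise = 0.240746; V(1,1) = max -> 0.274210
  V(0,0) = exp(-r*dt) * [p*0.000000 + (1-p)*0.274210] = 0.155489; exercise = 0.000000; V(0,0) = max -> 0.155489


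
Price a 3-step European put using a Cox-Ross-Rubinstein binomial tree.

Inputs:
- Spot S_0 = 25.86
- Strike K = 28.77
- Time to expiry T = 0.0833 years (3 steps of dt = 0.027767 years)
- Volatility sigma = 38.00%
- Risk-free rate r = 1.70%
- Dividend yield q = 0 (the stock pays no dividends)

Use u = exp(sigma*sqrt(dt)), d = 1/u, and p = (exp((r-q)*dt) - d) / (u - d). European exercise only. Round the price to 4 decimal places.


dt = T/N = 0.027767
u = exp(sigma*sqrt(dt)) = 1.065368; d = 1/u = 0.938642
p = (exp((r-q)*dt) - d) / (u - d) = 0.487901
Discount per step: exp(-r*dt) = 0.999528
Stock lattice S(k, i) with i counting down-moves:
  k=0: S(0,0) = 25.8600
  k=1: S(1,0) = 27.5504; S(1,1) = 24.2733
  k=2: S(2,0) = 29.3514; S(2,1) = 25.8600; S(2,2) = 22.7839
  k=3: S(3,0) = 31.2700; S(3,1) = 27.5504; S(3,2) = 24.2733; S(3,3) = 21.3860
Terminal payoffs V(N, i) = max(K - S_T, 0):
  V(3,0) = 0.000000; V(3,1) = 1.219573; V(3,2) = 4.496707; V(3,3) = 7.384024
Backward induction: V(k, i) = exp(-r*dt) * [p * V(k+1, i) + (1-p) * V(k+1, i+1)].
  V(2,0) = exp(-r*dt) * [p*0.000000 + (1-p)*1.219573] = 0.624248
  V(2,1) = exp(-r*dt) * [p*1.219573 + (1-p)*4.496707] = 2.896423
  V(2,2) = exp(-r*dt) * [p*4.496707 + (1-p)*7.384024] = 5.972480
  V(1,0) = exp(-r*dt) * [p*0.624248 + (1-p)*2.896423] = 1.786983
  V(1,1) = exp(-r*dt) * [p*2.896423 + (1-p)*5.972480] = 4.469559
  V(0,0) = exp(-r*dt) * [p*1.786983 + (1-p)*4.469559] = 3.159236

Answer: Price = V(0,0) = 3.1592


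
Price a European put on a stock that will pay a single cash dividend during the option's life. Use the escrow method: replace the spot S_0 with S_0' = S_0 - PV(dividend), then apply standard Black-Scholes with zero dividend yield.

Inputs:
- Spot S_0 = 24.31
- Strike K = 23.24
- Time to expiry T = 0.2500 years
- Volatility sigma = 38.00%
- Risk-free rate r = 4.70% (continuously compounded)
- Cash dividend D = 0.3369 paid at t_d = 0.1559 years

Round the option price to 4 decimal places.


PV(D) = D * exp(-r * t_d) = 0.3369 * 0.99269948 = 0.33444045
S_0' = S_0 - PV(D) = 24.3100 - 0.33444045 = 23.97555955
d1 = (ln(S_0'/K) + (r + sigma^2/2)*T) / (sigma*sqrt(T)) = 0.32084225
d2 = d1 - sigma*sqrt(T) = 0.13084225
exp(-rT) = 0.98831876
N(-d1) = 0.37416497; N(-d2) = 0.44795005
P = K * exp(-rT) * N(-d2) - S_0' * N(-d1) = 23.2400 * 0.98831876 * 0.44795005 - 23.97555955 * 0.37416497 = 1.3179

Answer: Price = 1.3179


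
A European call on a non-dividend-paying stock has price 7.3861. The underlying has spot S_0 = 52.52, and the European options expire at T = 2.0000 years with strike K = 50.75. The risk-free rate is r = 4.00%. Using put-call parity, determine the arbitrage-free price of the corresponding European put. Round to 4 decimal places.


Put-call parity: C - P = S_0 * exp(-qT) - K * exp(-rT).
S_0 * exp(-qT) = 52.5200 * 1.00000000 = 52.52000000
K * exp(-rT) = 50.7500 * 0.92311635 = 46.84815458
P = C - S*exp(-qT) + K*exp(-rT)
P = 7.3861 - 52.52000000 + 46.84815458 = 1.7143

Answer: Put price = 1.7143


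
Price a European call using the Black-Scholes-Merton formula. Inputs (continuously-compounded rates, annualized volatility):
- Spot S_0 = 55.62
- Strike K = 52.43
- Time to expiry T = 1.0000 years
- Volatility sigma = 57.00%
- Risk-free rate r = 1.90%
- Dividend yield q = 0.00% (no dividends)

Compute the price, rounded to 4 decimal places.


Answer: Price = 14.2079

Derivation:
d1 = (ln(S/K) + (r - q + 0.5*sigma^2) * T) / (sigma * sqrt(T)) = 0.42195421
d2 = d1 - sigma * sqrt(T) = -0.14804579
exp(-rT) = 0.98117936; exp(-qT) = 1.00000000
C = S_0 * exp(-qT) * N(d1) - K * exp(-rT) * N(d2)
N(d1) = 0.66347078; N(d2) = 0.44115332
C = 55.6200 * 1.00000000 * 0.66347078 - 52.4300 * 0.98117936 * 0.44115332 = 14.2079


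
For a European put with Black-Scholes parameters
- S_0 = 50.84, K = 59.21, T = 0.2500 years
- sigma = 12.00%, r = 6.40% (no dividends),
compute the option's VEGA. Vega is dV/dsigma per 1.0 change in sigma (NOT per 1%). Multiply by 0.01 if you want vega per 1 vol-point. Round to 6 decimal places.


d1 = -2.2434500037; d2 = -2.3034500037
phi(d1) = 0.0322101876; exp(-qT) = 1.0000000000; exp(-rT) = 0.9841273201
Vega = S * exp(-qT) * phi(d1) * sqrt(T) = 50.8400 * 1.0000000000 * 0.0322101876 * 0.5000000000 = 0.818783

Answer: Vega = 0.818783


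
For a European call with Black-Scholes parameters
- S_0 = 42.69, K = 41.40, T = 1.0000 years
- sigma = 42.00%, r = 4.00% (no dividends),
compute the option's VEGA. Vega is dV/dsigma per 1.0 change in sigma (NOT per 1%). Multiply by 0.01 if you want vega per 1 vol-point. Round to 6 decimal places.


d1 = 0.3782948094; d2 = -0.0417051906
phi(d1) = 0.3713939148; exp(-qT) = 1.0000000000; exp(-rT) = 0.9607894392
Vega = S * exp(-qT) * phi(d1) * sqrt(T) = 42.6900 * 1.0000000000 * 0.3713939148 * 1.0000000000 = 15.854806

Answer: Vega = 15.854806


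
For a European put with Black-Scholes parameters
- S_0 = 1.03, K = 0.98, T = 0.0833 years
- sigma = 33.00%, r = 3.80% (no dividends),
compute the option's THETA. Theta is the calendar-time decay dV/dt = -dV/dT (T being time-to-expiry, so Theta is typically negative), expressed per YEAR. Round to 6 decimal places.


d1 = 0.6033214843; d2 = 0.5080777444
phi(d1) = 0.3325593496; exp(-qT) = 1.0000000000; exp(-rT) = 0.9968396046
Theta = -S*exp(-qT)*phi(d1)*sigma/(2*sqrt(T)) + r*K*exp(-rT)*N(-d2) - q*S*exp(-qT)*N(-d1)
N(-d1) = 0.2731474216; N(-d2) = 0.3056994112; sqrt(T) = 0.2886173938
Term 1 = -1.0300 * 1.0000000000 * 0.3325593496 * 0.3300 / (2 * 0.2886173938) = -0.1958248625
Term 2 = 0.0380 * 0.9800 * 0.9968396046 * 0.3056994112 = 0.0113482674
Term 3 = 0 (no dividend yield, q = 0)
Theta = -0.1958248625 + (0.0113482674) + (0.0000000000) = -0.184477

Answer: Theta = -0.184477


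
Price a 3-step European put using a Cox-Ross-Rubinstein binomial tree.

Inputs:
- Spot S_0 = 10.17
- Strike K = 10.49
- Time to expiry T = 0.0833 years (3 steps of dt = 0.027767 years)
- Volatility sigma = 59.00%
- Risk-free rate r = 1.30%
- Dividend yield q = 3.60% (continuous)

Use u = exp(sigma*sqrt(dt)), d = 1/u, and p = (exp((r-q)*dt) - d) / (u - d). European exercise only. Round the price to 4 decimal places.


dt = T/N = 0.027767
u = exp(sigma*sqrt(dt)) = 1.103309; d = 1/u = 0.906365
p = (exp((r-q)*dt) - d) / (u - d) = 0.472200
Discount per step: exp(-r*dt) = 0.999639
Stock lattice S(k, i) with i counting down-moves:
  k=0: S(0,0) = 10.1700
  k=1: S(1,0) = 11.2207; S(1,1) = 9.2177
  k=2: S(2,0) = 12.3798; S(2,1) = 10.1700; S(2,2) = 8.3546
  k=3: S(3,0) = 13.6588; S(3,1) = 11.2207; S(3,2) = 9.2177; S(3,3) = 7.5723
Terminal payoffs V(N, i) = max(K - S_T, 0):
  V(3,0) = 0.000000; V(3,1) = 0.000000; V(3,2) = 1.272272; V(3,3) = 2.917667
Backward induction: V(k, i) = exp(-r*dt) * [p * V(k+1, i) + (1-p) * V(k+1, i+1)].
  V(2,0) = exp(-r*dt) * [p*0.000000 + (1-p)*0.000000] = 0.000000
  V(2,1) = exp(-r*dt) * [p*0.000000 + (1-p)*1.272272] = 0.671263
  V(2,2) = exp(-r*dt) * [p*1.272272 + (1-p)*2.917667] = 2.139940
  V(1,0) = exp(-r*dt) * [p*0.000000 + (1-p)*0.671263] = 0.354165
  V(1,1) = exp(-r*dt) * [p*0.671263 + (1-p)*2.139940] = 1.445909
  V(0,0) = exp(-r*dt) * [p*0.354165 + (1-p)*1.445909] = 0.930052

Answer: Price = V(0,0) = 0.9301


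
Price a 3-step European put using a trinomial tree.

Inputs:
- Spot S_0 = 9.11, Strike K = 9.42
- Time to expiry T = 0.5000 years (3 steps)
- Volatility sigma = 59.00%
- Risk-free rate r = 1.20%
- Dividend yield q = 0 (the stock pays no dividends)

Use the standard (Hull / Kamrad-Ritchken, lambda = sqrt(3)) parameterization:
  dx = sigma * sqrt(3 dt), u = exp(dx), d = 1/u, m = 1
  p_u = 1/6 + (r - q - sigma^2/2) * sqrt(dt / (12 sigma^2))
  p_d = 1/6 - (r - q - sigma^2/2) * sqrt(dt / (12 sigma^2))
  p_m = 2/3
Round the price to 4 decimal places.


dt = T/N = 0.166667; dx = sigma*sqrt(3*dt) = 0.417193
u = exp(dx) = 1.517695; d = 1/u = 0.658894
p_u = 0.134298, p_m = 0.666667, p_d = 0.199036
Discount per step: exp(-r*dt) = 0.998002
Stock lattice S(k, j) with j the centered position index:
  k=0: S(0,+0) = 9.1100
  k=1: S(1,-1) = 6.0025; S(1,+0) = 9.1100; S(1,+1) = 13.8262
  k=2: S(2,-2) = 3.9550; S(2,-1) = 6.0025; S(2,+0) = 9.1100; S(2,+1) = 13.8262; S(2,+2) = 20.9840
  k=3: S(3,-3) = 2.6059; S(3,-2) = 3.9550; S(3,-1) = 6.0025; S(3,+0) = 9.1100; S(3,+1) = 13.8262; S(3,+2) = 20.9840; S(3,+3) = 31.8473
Terminal payoffs V(N, j) = max(K - S_T, 0):
  V(3,-3) = 6.814059; V(3,-2) = 5.464976; V(3,-1) = 3.417478; V(3,+0) = 0.310000; V(3,+1) = 0.000000; V(3,+2) = 0.000000; V(3,+3) = 0.000000
Backward induction: V(k, j) = exp(-r*dt) * [p_u * V(k+1, j+1) + p_m * V(k+1, j) + p_d * V(k+1, j-1)]
  V(2,-2) = exp(-r*dt) * [p_u*3.417478 + p_m*5.464976 + p_d*6.814059] = 5.447612
  V(2,-1) = exp(-r*dt) * [p_u*0.310000 + p_m*3.417478 + p_d*5.464976] = 3.400868
  V(2,+0) = exp(-r*dt) * [p_u*0.000000 + p_m*0.310000 + p_d*3.417478] = 0.885095
  V(2,+1) = exp(-r*dt) * [p_u*0.000000 + p_m*0.000000 + p_d*0.310000] = 0.061578
  V(2,+2) = exp(-r*dt) * [p_u*0.000000 + p_m*0.000000 + p_d*0.000000] = 0.000000
  V(1,-1) = exp(-r*dt) * [p_u*0.885095 + p_m*3.400868 + p_d*5.447612] = 3.463447
  V(1,+0) = exp(-r*dt) * [p_u*0.061578 + p_m*0.885095 + p_d*3.400868] = 1.272680
  V(1,+1) = exp(-r*dt) * [p_u*0.000000 + p_m*0.061578 + p_d*0.885095] = 0.216783
  V(0,+0) = exp(-r*dt) * [p_u*0.216783 + p_m*1.272680 + p_d*3.463447] = 1.563786

Answer: Price = V(0,0) = 1.5638


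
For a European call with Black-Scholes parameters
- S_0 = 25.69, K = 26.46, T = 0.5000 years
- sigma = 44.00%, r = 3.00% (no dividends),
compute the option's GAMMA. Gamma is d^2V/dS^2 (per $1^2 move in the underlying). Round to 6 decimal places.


Answer: Gamma = 0.049618

Derivation:
d1 = 0.1088547577; d2 = -0.2022722260
phi(d1) = 0.3965856634; exp(-qT) = 1.0000000000; exp(-rT) = 0.9851119396
Gamma = exp(-qT) * phi(d1) / (S * sigma * sqrt(T)) = 1.0000000000 * 0.3965856634 / (25.6900 * 0.4400 * 0.7071067812) = 0.049618


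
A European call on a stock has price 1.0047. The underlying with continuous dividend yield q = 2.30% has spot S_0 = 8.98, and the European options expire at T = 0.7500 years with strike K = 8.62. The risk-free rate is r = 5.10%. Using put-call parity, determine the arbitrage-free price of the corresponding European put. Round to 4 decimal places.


Put-call parity: C - P = S_0 * exp(-qT) - K * exp(-rT).
S_0 * exp(-qT) = 8.9800 * 0.98289793 = 8.82642341
K * exp(-rT) = 8.6200 * 0.96247229 = 8.29651116
P = C - S*exp(-qT) + K*exp(-rT)
P = 1.0047 - 8.82642341 + 8.29651116 = 0.4748

Answer: Put price = 0.4748


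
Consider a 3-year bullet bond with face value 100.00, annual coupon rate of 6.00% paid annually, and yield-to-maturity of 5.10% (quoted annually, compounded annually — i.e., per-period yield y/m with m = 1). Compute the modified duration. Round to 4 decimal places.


Answer: Modified duration = 2.6979

Derivation:
Coupon per period c = face * coupon_rate / m = 6.000000
Periods per year m = 1; per-period yield y/m = 0.051000
Number of cashflows N = 3
Cashflows (t years, CF_t, discount factor 1/(1+y/m)^(m*t), PV):
  t = 1.0000: CF_t = 6.000000, DF = 0.951475, PV = 5.708849
  t = 2.0000: CF_t = 6.000000, DF = 0.905304, PV = 5.431826
  t = 3.0000: CF_t = 106.000000, DF = 0.861374, PV = 91.305664
Price P = sum_t PV_t = 102.446338
First compute Macaulay numerator sum_t t * PV_t:
  t * PV_t at t = 1.0000: 5.708849
  t * PV_t at t = 2.0000: 10.863651
  t * PV_t at t = 3.0000: 273.916991
Macaulay duration D = 290.489491 / 102.446338 = 2.835528
Modified duration = D / (1 + y/m) = 2.835528 / (1 + 0.051000) = 2.697934


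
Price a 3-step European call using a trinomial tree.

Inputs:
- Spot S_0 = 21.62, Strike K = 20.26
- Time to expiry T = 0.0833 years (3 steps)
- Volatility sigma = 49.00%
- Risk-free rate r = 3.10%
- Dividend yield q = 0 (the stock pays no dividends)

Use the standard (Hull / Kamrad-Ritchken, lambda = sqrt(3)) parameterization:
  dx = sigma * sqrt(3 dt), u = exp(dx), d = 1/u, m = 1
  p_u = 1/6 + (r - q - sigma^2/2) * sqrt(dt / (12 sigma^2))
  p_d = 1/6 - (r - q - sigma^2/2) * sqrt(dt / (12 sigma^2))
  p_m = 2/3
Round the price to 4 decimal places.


dt = T/N = 0.027767; dx = sigma*sqrt(3*dt) = 0.141423
u = exp(dx) = 1.151911; d = 1/u = 0.868122
p_u = 0.157925, p_m = 0.666667, p_d = 0.175409
Discount per step: exp(-r*dt) = 0.999140
Stock lattice S(k, j) with j the centered position index:
  k=0: S(0,+0) = 21.6200
  k=1: S(1,-1) = 18.7688; S(1,+0) = 21.6200; S(1,+1) = 24.9043
  k=2: S(2,-2) = 16.2936; S(2,-1) = 18.7688; S(2,+0) = 21.6200; S(2,+1) = 24.9043; S(2,+2) = 28.6876
  k=3: S(3,-3) = 14.1449; S(3,-2) = 16.2936; S(3,-1) = 18.7688; S(3,+0) = 21.6200; S(3,+1) = 24.9043; S(3,+2) = 28.6876; S(3,+3) = 33.0455
Terminal payoffs V(N, j) = max(S_T - K, 0):
  V(3,-3) = 0.000000; V(3,-2) = 0.000000; V(3,-1) = 0.000000; V(3,+0) = 1.360000; V(3,+1) = 4.644321; V(3,+2) = 8.427568; V(3,+3) = 12.785532
Backward induction: V(k, j) = exp(-r*dt) * [p_u * V(k+1, j+1) + p_m * V(k+1, j) + p_d * V(k+1, j-1)]
  V(2,-2) = exp(-r*dt) * [p_u*0.000000 + p_m*0.000000 + p_d*0.000000] = 0.000000
  V(2,-1) = exp(-r*dt) * [p_u*1.360000 + p_m*0.000000 + p_d*0.000000] = 0.214593
  V(2,+0) = exp(-r*dt) * [p_u*4.644321 + p_m*1.360000 + p_d*0.000000] = 1.638709
  V(2,+1) = exp(-r*dt) * [p_u*8.427568 + p_m*4.644321 + p_d*1.360000] = 4.661677
  V(2,+2) = exp(-r*dt) * [p_u*12.785532 + p_m*8.427568 + p_d*4.644321] = 8.444912
  V(1,-1) = exp(-r*dt) * [p_u*1.638709 + p_m*0.214593 + p_d*0.000000] = 0.401509
  V(1,+0) = exp(-r*dt) * [p_u*4.661677 + p_m*1.638709 + p_d*0.214593] = 1.864702
  V(1,+1) = exp(-r*dt) * [p_u*8.444912 + p_m*4.661677 + p_d*1.638709] = 4.724820
  V(0,+0) = exp(-r*dt) * [p_u*4.724820 + p_m*1.864702 + p_d*0.401509] = 2.057956

Answer: Price = V(0,0) = 2.0580


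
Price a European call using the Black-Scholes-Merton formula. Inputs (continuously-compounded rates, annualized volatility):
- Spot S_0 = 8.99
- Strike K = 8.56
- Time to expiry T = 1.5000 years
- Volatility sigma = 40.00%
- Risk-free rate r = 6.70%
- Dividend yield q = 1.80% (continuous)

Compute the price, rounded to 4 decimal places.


Answer: Price = 2.1487

Derivation:
d1 = (ln(S/K) + (r - q + 0.5*sigma^2) * T) / (sigma * sqrt(T)) = 0.49502689
d2 = d1 - sigma * sqrt(T) = 0.00512894
exp(-rT) = 0.90438511; exp(-qT) = 0.97336124
C = S_0 * exp(-qT) * N(d1) - K * exp(-rT) * N(d2)
N(d1) = 0.68970943; N(d2) = 0.50204614
C = 8.9900 * 0.97336124 * 0.68970943 - 8.5600 * 0.90438511 * 0.50204614 = 2.1487


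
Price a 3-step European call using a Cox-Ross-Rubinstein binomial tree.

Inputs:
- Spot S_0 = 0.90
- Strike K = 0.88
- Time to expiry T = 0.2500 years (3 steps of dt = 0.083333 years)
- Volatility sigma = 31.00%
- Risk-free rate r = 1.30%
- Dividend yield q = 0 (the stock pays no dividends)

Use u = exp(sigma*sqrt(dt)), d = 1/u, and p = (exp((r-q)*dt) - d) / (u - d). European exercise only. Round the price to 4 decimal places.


dt = T/N = 0.083333
u = exp(sigma*sqrt(dt)) = 1.093616; d = 1/u = 0.914398
p = (exp((r-q)*dt) - d) / (u - d) = 0.483691
Discount per step: exp(-r*dt) = 0.998917
Stock lattice S(k, i) with i counting down-moves:
  k=0: S(0,0) = 0.9000
  k=1: S(1,0) = 0.9843; S(1,1) = 0.8230
  k=2: S(2,0) = 1.0764; S(2,1) = 0.9000; S(2,2) = 0.7525
  k=3: S(3,0) = 1.1772; S(3,1) = 0.9843; S(3,2) = 0.8230; S(3,3) = 0.6881
Terminal payoffs V(N, i) = max(S_T - K, 0):
  V(3,0) = 0.297163; V(3,1) = 0.104254; V(3,2) = 0.000000; V(3,3) = 0.000000
Backward induction: V(k, i) = exp(-r*dt) * [p * V(k+1, i) + (1-p) * V(k+1, i+1)].
  V(2,0) = exp(-r*dt) * [p*0.297163 + (1-p)*0.104254] = 0.197348
  V(2,1) = exp(-r*dt) * [p*0.104254 + (1-p)*0.000000] = 0.050372
  V(2,2) = exp(-r*dt) * [p*0.000000 + (1-p)*0.000000] = 0.000000
  V(1,0) = exp(-r*dt) * [p*0.197348 + (1-p)*0.050372] = 0.121332
  V(1,1) = exp(-r*dt) * [p*0.050372 + (1-p)*0.000000] = 0.024338
  V(0,0) = exp(-r*dt) * [p*0.121332 + (1-p)*0.024338] = 0.071176

Answer: Price = V(0,0) = 0.0712


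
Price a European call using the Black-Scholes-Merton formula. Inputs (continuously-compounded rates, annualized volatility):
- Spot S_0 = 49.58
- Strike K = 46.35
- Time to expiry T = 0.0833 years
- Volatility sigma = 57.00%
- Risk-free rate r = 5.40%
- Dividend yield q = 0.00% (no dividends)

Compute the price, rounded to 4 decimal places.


d1 = (ln(S/K) + (r - q + 0.5*sigma^2) * T) / (sigma * sqrt(T)) = 0.51909018
d2 = d1 - sigma * sqrt(T) = 0.35457827
exp(-rT) = 0.99551190; exp(-qT) = 1.00000000
C = S_0 * exp(-qT) * N(d1) - K * exp(-rT) * N(d2)
N(d1) = 0.69815107; N(d2) = 0.63854722
C = 49.5800 * 1.00000000 * 0.69815107 - 46.3500 * 0.99551190 * 0.63854722 = 5.1505

Answer: Price = 5.1505


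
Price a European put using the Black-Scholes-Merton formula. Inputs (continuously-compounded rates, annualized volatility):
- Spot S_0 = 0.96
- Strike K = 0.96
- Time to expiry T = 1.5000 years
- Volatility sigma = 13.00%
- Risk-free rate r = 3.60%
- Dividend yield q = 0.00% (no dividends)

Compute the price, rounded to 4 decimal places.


Answer: Price = 0.0375

Derivation:
d1 = (ln(S/K) + (r - q + 0.5*sigma^2) * T) / (sigma * sqrt(T)) = 0.41876853
d2 = d1 - sigma * sqrt(T) = 0.25955170
exp(-rT) = 0.94743211; exp(-qT) = 1.00000000
P = K * exp(-rT) * N(-d2) - S_0 * exp(-qT) * N(-d1)
N(-d1) = 0.33769265; N(-d2) = 0.39760480
P = 0.9600 * 0.94743211 * 0.39760480 - 0.9600 * 1.00000000 * 0.33769265 = 0.0375


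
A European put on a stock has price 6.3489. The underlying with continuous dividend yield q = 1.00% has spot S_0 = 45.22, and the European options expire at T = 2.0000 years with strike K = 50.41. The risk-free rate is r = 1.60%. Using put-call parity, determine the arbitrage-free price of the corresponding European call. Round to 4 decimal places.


Answer: Call price = 1.8511

Derivation:
Put-call parity: C - P = S_0 * exp(-qT) - K * exp(-rT).
S_0 * exp(-qT) = 45.2200 * 0.98019867 = 44.32458401
K * exp(-rT) = 50.4100 * 0.96850658 = 48.82241680
C = P + S*exp(-qT) - K*exp(-rT)
C = 6.3489 + 44.32458401 - 48.82241680 = 1.8511


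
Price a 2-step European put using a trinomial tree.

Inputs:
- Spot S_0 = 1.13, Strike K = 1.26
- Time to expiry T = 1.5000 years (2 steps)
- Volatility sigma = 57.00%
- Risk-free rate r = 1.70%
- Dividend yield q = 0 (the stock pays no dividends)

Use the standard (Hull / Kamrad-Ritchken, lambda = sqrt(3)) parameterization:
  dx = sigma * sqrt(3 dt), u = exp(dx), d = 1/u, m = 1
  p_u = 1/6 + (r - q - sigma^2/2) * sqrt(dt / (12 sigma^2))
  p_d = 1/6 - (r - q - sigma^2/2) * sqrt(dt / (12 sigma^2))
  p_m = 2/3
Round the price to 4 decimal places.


Answer: Price = V(0,0) = 0.3505

Derivation:
dt = T/N = 0.750000; dx = sigma*sqrt(3*dt) = 0.855000
u = exp(dx) = 2.351374; d = 1/u = 0.425283
p_u = 0.102873, p_m = 0.666667, p_d = 0.230461
Discount per step: exp(-r*dt) = 0.987331
Stock lattice S(k, j) with j the centered position index:
  k=0: S(0,+0) = 1.1300
  k=1: S(1,-1) = 0.4806; S(1,+0) = 1.1300; S(1,+1) = 2.6571
  k=2: S(2,-2) = 0.2044; S(2,-1) = 0.4806; S(2,+0) = 1.1300; S(2,+1) = 2.6571; S(2,+2) = 6.2477
Terminal payoffs V(N, j) = max(K - S_T, 0):
  V(2,-2) = 1.055622; V(2,-1) = 0.779430; V(2,+0) = 0.130000; V(2,+1) = 0.000000; V(2,+2) = 0.000000
Backward induction: V(k, j) = exp(-r*dt) * [p_u * V(k+1, j+1) + p_m * V(k+1, j) + p_d * V(k+1, j-1)]
  V(1,-1) = exp(-r*dt) * [p_u*0.130000 + p_m*0.779430 + p_d*1.055622] = 0.766438
  V(1,+0) = exp(-r*dt) * [p_u*0.000000 + p_m*0.130000 + p_d*0.779430] = 0.262921
  V(1,+1) = exp(-r*dt) * [p_u*0.000000 + p_m*0.000000 + p_d*0.130000] = 0.029580
  V(0,+0) = exp(-r*dt) * [p_u*0.029580 + p_m*0.262921 + p_d*0.766438] = 0.350460


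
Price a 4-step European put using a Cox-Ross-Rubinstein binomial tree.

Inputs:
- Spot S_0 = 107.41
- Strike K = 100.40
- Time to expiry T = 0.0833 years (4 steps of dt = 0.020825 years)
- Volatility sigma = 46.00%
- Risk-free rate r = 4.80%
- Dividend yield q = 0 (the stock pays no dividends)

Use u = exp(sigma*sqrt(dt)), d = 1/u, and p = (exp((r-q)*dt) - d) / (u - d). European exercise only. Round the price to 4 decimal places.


dt = T/N = 0.020825
u = exp(sigma*sqrt(dt)) = 1.068635; d = 1/u = 0.935773
p = (exp((r-q)*dt) - d) / (u - d) = 0.490938
Discount per step: exp(-r*dt) = 0.999001
Stock lattice S(k, i) with i counting down-moves:
  k=0: S(0,0) = 107.4100
  k=1: S(1,0) = 114.7821; S(1,1) = 100.5114
  k=2: S(2,0) = 122.6601; S(2,1) = 107.4100; S(2,2) = 94.0559
  k=3: S(3,0) = 131.0789; S(3,1) = 114.7821; S(3,2) = 100.5114; S(3,3) = 88.0150
  k=4: S(4,0) = 140.0755; S(4,1) = 122.6601; S(4,2) = 107.4100; S(4,3) = 94.0559; S(4,4) = 82.3621
Terminal payoffs V(N, i) = max(K - S_T, 0):
  V(4,0) = 0.000000; V(4,1) = 0.000000; V(4,2) = 0.000000; V(4,3) = 6.344100; V(4,4) = 18.037908
Backward induction: V(k, i) = exp(-r*dt) * [p * V(k+1, i) + (1-p) * V(k+1, i+1)].
  V(3,0) = exp(-r*dt) * [p*0.000000 + (1-p)*0.000000] = 0.000000
  V(3,1) = exp(-r*dt) * [p*0.000000 + (1-p)*0.000000] = 0.000000
  V(3,2) = exp(-r*dt) * [p*0.000000 + (1-p)*6.344100] = 3.226314
  V(3,3) = exp(-r*dt) * [p*6.344100 + (1-p)*18.037908] = 12.284688
  V(2,0) = exp(-r*dt) * [p*0.000000 + (1-p)*0.000000] = 0.000000
  V(2,1) = exp(-r*dt) * [p*0.000000 + (1-p)*3.226314] = 1.640753
  V(2,2) = exp(-r*dt) * [p*3.226314 + (1-p)*12.284688] = 7.829757
  V(1,0) = exp(-r*dt) * [p*0.000000 + (1-p)*1.640753] = 0.834410
  V(1,1) = exp(-r*dt) * [p*1.640753 + (1-p)*7.829757] = 4.786553
  V(0,0) = exp(-r*dt) * [p*0.834410 + (1-p)*4.786553] = 2.843452

Answer: Price = V(0,0) = 2.8435


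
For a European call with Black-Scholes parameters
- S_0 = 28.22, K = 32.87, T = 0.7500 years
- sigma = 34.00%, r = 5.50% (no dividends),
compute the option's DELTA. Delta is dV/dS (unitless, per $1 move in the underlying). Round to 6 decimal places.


Answer: Delta = 0.408774

Derivation:
d1 = -0.2307004776; d2 = -0.5251491149
phi(d1) = 0.3884658993; exp(-qT) = 1.0000000000; exp(-rT) = 0.9595892027
N(d1) = 0.4087737512
Delta = exp(-qT) * N(d1) = 1.0000000000 * 0.4087737512 = 0.408774


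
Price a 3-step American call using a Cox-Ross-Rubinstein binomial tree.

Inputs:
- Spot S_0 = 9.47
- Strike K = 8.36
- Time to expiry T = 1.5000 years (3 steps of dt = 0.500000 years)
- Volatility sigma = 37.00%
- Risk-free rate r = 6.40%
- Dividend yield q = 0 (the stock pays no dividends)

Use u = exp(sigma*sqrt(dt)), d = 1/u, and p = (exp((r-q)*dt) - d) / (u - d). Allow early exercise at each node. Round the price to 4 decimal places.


dt = T/N = 0.500000
u = exp(sigma*sqrt(dt)) = 1.299045; d = 1/u = 0.769796
p = (exp((r-q)*dt) - d) / (u - d) = 0.496404
Discount per step: exp(-r*dt) = 0.968507
Stock lattice S(k, i) with i counting down-moves:
  k=0: S(0,0) = 9.4700
  k=1: S(1,0) = 12.3020; S(1,1) = 7.2900
  k=2: S(2,0) = 15.9808; S(2,1) = 9.4700; S(2,2) = 5.6118
  k=3: S(3,0) = 20.7598; S(3,1) = 12.3020; S(3,2) = 7.2900; S(3,3) = 4.3199
Terminal payoffs V(N, i) = max(S_T - K, 0):
  V(3,0) = 12.399779; V(3,1) = 3.941958; V(3,2) = 0.000000; V(3,3) = 0.000000
Backward induction: V(k, i) = exp(-r*dt) * [p * V(k+1, i) + (1-p) * V(k+1, i+1)]; then take max(V_cont, immediate exercise) for American.
  V(2,0) = exp(-r*dt) * [p*12.399779 + (1-p)*3.941958] = 7.884084; exercise = 7.620799; V(2,0) = max -> 7.884084
  V(2,1) = exp(-r*dt) * [p*3.941958 + (1-p)*0.000000] = 1.895177; exercise = 1.110000; V(2,1) = max -> 1.895177
  V(2,2) = exp(-r*dt) * [p*0.000000 + (1-p)*0.000000] = 0.000000; exercise = 0.000000; V(2,2) = max -> 0.000000
  V(1,0) = exp(-r*dt) * [p*7.884084 + (1-p)*1.895177] = 4.714782; exercise = 3.941958; V(1,0) = max -> 4.714782
  V(1,1) = exp(-r*dt) * [p*1.895177 + (1-p)*0.000000] = 0.911145; exercise = 0.000000; V(1,1) = max -> 0.911145
  V(0,0) = exp(-r*dt) * [p*4.714782 + (1-p)*0.911145] = 2.711127; exercise = 1.110000; V(0,0) = max -> 2.711127

Answer: Price = V(0,0) = 2.7111
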